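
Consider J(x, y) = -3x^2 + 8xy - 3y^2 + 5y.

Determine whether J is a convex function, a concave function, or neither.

J is quadratic, so its Hessian is the constant matrix H = [[-6, 8], [8, -6]].
det(H) = -28, tr(H) = -12.
det(H) < 0, so H is indefinite: neither convex nor concave.

neither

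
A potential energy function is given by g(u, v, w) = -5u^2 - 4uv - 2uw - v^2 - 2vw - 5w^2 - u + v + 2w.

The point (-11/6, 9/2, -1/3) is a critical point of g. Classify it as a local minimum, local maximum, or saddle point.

The Hessian is constant: H = [[-10, -4, -2], [-4, -2, -2], [-2, -2, -10]].
Leading principal minors: Δ₁ = -10, Δ₂ = 4, Δ₃ = -24.
The minors alternate sign starting negative (−, +, −), so H is negative definite: a local maximum.

local maximum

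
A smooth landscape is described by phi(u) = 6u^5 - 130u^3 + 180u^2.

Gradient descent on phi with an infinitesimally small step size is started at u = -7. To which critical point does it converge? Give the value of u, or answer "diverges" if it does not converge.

diverges

phi'(u) = 30u(u - 3)(u - 1)(u + 4), so phi'(-7) = 50400.
Gradient descent moves in the -phi' direction, i.e. u is decreasing.
There is no critical point below u=-7, and phi' keeps the same sign, so the iterate runs off to −∞.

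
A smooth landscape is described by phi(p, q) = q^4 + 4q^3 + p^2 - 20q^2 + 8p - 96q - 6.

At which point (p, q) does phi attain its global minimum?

phi(p,q) separates as A(p) + B(q) − 6, so its minimum is min A + min B − 6.
A'(p) = 2p + 8 vanishes at p ∈ {-4}; B'(q) = 4(q - 3)(q + 2)(q + 4) vanishes at q ∈ {-4, -2, 3}.
Local minima of A (where A''>0): A(-4)=-16. Local minima of B: B(-4)=64, B(3)=-279.
So the global minimum of phi is A(-4) + B(3) − 6 = -16 − 279 − 6 = -301, attained at (-4, 3).

(-4, 3)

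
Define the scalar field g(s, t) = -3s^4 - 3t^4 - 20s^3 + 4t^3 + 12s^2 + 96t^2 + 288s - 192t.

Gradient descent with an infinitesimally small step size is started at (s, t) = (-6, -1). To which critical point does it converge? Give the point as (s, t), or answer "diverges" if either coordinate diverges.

diverges

g is separable, so gradient descent decouples: s follows -∂g/∂s, t follows -∂g/∂t.
∂g/∂s = -12(s - 2)(s + 3)(s + 4); at s=-6 this is 576, so s decreases.
∂g/∂t = -12(t - 4)(t - 1)(t + 4); at t=-1 this is -360, so t increases.
The s-coordinate has no critical point in that direction and runs off to infinity.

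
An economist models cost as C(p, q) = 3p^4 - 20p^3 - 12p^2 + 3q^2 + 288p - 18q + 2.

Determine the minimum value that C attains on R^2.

-441

C(p,q) separates as A(p) + B(q) + 2, so its minimum is min A + min B + 2.
A'(p) = 12(p - 4)(p - 3)(p + 2) vanishes at p ∈ {-2, 3, 4}; B'(q) = 6q - 18 vanishes at q ∈ {3}.
Local minima of A (where A''>0): A(-2)=-416, A(4)=448. Local minima of B: B(3)=-27.
So the global minimum of C is A(-2) + B(3) + 2 = -416 − 27 + 2 = -441, attained at (-2, 3).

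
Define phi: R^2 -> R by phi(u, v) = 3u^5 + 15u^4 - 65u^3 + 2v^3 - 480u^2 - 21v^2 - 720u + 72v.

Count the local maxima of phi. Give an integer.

2

phi separates as a function of u plus a function of v, so ∇phi=0 decouples.
∂phi/∂u = 15(u - 4)(u + 1)(u + 3)(u + 4) = 0 at u ∈ {-4, -3, -1, 4}; ∂phi/∂v = 6(v - 4)(v - 3) = 0 at v ∈ {3, 4}.
The Hessian is diagonal: diag(phi_uu, phi_vv). Second derivatives: phi_uu(-4)=-360, phi_uu(-3)=210, phi_uu(-1)=-450, phi_uu(4)=4200; phi_vv(3)=-6, phi_vv(4)=6.
Local maxima occur where both diagonal entries negative: (-4, 3), (-1, 3). Count: 2.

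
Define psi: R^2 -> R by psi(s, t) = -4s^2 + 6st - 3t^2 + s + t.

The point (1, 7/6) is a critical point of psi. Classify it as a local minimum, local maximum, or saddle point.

local maximum

The Hessian of psi is constant: H = [[-8, 6], [6, -6]].
det(H) = (-8)·(-6) − 6² = 12.
det(H) > 0 and tr(H) = -14 < 0, so H is negative definite and the point is a local maximum.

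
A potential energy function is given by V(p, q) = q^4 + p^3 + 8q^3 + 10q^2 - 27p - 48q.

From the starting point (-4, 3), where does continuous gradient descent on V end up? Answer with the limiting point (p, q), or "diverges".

V is separable, so gradient descent decouples: p follows -∂V/∂p, q follows -∂V/∂q.
∂V/∂p = 3(p - 3)(p + 3); at p=-4 this is 21, so p decreases.
∂V/∂q = 4(q - 1)(q + 3)(q + 4); at q=3 this is 336, so q decreases.
The p-coordinate has no critical point in that direction and runs off to infinity.

diverges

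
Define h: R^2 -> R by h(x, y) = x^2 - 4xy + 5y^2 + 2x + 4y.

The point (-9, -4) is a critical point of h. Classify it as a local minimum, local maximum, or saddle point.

The Hessian of h is constant: H = [[2, -4], [-4, 10]].
det(H) = 2·10 − (-4)² = 4.
det(H) > 0 and tr(H) = 12 > 0, so H is positive definite and the point is a local minimum.

local minimum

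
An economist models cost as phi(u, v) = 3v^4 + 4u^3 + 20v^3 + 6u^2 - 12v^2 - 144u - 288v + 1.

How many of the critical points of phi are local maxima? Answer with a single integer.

1

phi separates as a function of u plus a function of v, so ∇phi=0 decouples.
∂phi/∂u = 12(u - 3)(u + 4) = 0 at u ∈ {-4, 3}; ∂phi/∂v = 12(v - 2)(v + 3)(v + 4) = 0 at v ∈ {-4, -3, 2}.
The Hessian is diagonal: diag(phi_uu, phi_vv). Second derivatives: phi_uu(-4)=-84, phi_uu(3)=84; phi_vv(-4)=72, phi_vv(-3)=-60, phi_vv(2)=360.
Local maxima occur where both diagonal entries negative: (-4, -3). Count: 1.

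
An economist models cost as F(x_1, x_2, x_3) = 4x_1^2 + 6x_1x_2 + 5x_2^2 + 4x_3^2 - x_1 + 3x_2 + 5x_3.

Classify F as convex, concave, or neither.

F is quadratic, so its Hessian is the constant matrix H = [[8, 6, 0], [6, 10, 0], [0, 0, 8]].
Leading principal minors: 8, 44, 352.
All positive ⇒ H ≻ 0 ⇒ convex.

convex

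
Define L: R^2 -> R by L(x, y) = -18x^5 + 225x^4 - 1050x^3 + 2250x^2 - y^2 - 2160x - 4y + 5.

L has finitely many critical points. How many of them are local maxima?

L separates as a function of x plus a function of y, so ∇L=0 decouples.
∂L/∂x = -90(x - 4)(x - 3)(x - 2)(x - 1) = 0 at x ∈ {1, 2, 3, 4}; ∂L/∂y = -2(y + 2) = 0 at y ∈ {-2}.
The Hessian is diagonal: diag(L_xx, L_yy). Second derivatives: L_xx(1)=540, L_xx(2)=-180, L_xx(3)=180, L_xx(4)=-540; L_yy(-2)=-2.
Local maxima occur where both diagonal entries negative: (2, -2), (4, -2). Count: 2.

2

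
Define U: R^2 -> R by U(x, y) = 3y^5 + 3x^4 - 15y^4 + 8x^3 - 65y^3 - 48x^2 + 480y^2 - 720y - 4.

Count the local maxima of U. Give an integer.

U separates as a function of x plus a function of y, so ∇U=0 decouples.
∂U/∂x = 12x(x - 2)(x + 4) = 0 at x ∈ {-4, 0, 2}; ∂U/∂y = 15(y - 4)(y - 3)(y - 1)(y + 4) = 0 at y ∈ {-4, 1, 3, 4}.
The Hessian is diagonal: diag(U_xx, U_yy). Second derivatives: U_xx(-4)=288, U_xx(0)=-96, U_xx(2)=144; U_yy(-4)=-4200, U_yy(1)=450, U_yy(3)=-210, U_yy(4)=360.
Local maxima occur where both diagonal entries negative: (0, -4), (0, 3). Count: 2.

2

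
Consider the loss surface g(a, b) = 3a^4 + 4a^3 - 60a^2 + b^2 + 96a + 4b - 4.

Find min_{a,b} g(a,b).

-840

g(a,b) separates as P(a) + Q(b) − 4, so its minimum is min P + min Q − 4.
P'(a) = 12(a - 2)(a - 1)(a + 4) vanishes at a ∈ {-4, 1, 2}; Q'(b) = 2b + 4 vanishes at b ∈ {-2}.
Local minima of P (where P''>0): P(-4)=-832, P(2)=32. Local minima of Q: Q(-2)=-4.
So the global minimum of g is P(-4) + Q(-2) − 4 = -832 − 4 − 4 = -840, attained at (-4, -2).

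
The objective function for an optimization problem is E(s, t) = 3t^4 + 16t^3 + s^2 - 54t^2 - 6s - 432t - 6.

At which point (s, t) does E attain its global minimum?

E(s,t) separates as P(s) + Q(t) − 6, so its minimum is min P + min Q − 6.
P'(s) = 2s - 6 vanishes at s ∈ {3}; Q'(t) = 12(t - 3)(t + 3)(t + 4) vanishes at t ∈ {-4, -3, 3}.
Local minima of P (where P''>0): P(3)=-9. Local minima of Q: Q(-4)=608, Q(3)=-1107.
So the global minimum of E is P(3) + Q(3) − 6 = -9 − 1107 − 6 = -1122, attained at (3, 3).

(3, 3)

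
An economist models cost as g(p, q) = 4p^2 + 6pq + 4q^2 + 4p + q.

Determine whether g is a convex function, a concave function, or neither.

convex

g is quadratic, so its Hessian is the constant matrix H = [[8, 6], [6, 8]].
det(H) = 28, tr(H) = 16.
det(H) > 0 and tr(H) > 0, so H is positive definite everywhere: convex.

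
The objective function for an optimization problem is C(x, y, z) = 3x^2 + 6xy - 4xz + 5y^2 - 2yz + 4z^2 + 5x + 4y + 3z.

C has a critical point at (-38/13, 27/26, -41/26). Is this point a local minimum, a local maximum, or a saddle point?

The Hessian is constant: H = [[6, 6, -4], [6, 10, -2], [-4, -2, 8]].
Leading principal minors: Δ₁ = 6, Δ₂ = 24, Δ₃ = 104.
All leading minors are positive, so H is positive definite: a local minimum.

local minimum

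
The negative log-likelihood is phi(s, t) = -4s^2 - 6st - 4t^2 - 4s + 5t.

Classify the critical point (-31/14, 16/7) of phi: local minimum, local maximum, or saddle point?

The Hessian of phi is constant: H = [[-8, -6], [-6, -8]].
det(H) = (-8)·(-8) − (-6)² = 28.
det(H) > 0 and tr(H) = -16 < 0, so H is negative definite and the point is a local maximum.

local maximum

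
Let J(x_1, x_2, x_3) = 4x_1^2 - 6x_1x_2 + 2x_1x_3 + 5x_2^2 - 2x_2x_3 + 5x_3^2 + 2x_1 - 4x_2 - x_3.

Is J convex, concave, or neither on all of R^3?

J is quadratic, so its Hessian is the constant matrix H = [[8, -6, 2], [-6, 10, -2], [2, -2, 10]].
Leading principal minors: 8, 44, 416.
All positive ⇒ H ≻ 0 ⇒ convex.

convex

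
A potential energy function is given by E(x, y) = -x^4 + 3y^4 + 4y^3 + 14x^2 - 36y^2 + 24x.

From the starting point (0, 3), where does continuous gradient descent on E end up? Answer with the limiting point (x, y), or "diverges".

(-1, 2)

E is separable, so gradient descent decouples: x follows -∂E/∂x, y follows -∂E/∂y.
∂E/∂x = -4(x - 3)(x + 1)(x + 2); at x=0 this is 24, so x decreases.
∂E/∂y = 12y(y - 2)(y + 3); at y=3 this is 216, so y decreases.
x converges to its nearest critical value -1 (a local min of the x-part); y converges to 2. The iterate converges to (-1, 2).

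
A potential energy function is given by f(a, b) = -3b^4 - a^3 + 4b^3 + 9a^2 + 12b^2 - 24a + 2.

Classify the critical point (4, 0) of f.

saddle point

The mixed partial ∂²f/∂a∂b is 0, so the Hessian at any point is diag(f_aa, f_bb) = diag(6(-a + 3), 12(-3b^2 + 2b + 2)).
At (4, 0): H = diag(-6, 24).
The eigenvalues have opposite signs, so H is indefinite: a saddle point.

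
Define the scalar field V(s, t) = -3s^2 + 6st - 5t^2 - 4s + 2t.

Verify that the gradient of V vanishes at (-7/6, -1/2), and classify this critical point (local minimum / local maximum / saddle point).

local maximum

∇V = (-6s + 6t - 4, 6s - 10t + 2); substituting (-7/6, -1/2) gives ∇V = (0, 0), so (-7/6, -1/2) is indeed a critical point.
The Hessian of V is constant: H = [[-6, 6], [6, -10]].
det(H) = (-6)·(-10) − 6² = 24.
det(H) > 0 and tr(H) = -16 < 0, so H is negative definite and the point is a local maximum.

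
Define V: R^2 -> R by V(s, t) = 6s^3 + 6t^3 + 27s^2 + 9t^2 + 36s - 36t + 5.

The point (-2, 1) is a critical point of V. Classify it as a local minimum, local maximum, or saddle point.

The mixed partial ∂²V/∂s∂t is 0, so the Hessian at any point is diag(V_ss, V_tt) = diag(18(2s + 3), 18(2t + 1)).
At (-2, 1): H = diag(-18, 54).
The eigenvalues have opposite signs, so H is indefinite: a saddle point.

saddle point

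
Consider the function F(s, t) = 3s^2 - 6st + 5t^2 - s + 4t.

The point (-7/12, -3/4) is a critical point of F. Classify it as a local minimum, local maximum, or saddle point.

local minimum

The Hessian of F is constant: H = [[6, -6], [-6, 10]].
det(H) = 6·10 − (-6)² = 24.
det(H) > 0 and tr(H) = 16 > 0, so H is positive definite and the point is a local minimum.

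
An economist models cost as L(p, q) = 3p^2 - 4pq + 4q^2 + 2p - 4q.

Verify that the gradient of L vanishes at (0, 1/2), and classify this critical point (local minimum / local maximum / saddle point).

∇L = (6p - 4q + 2, -4p + 8q - 4); substituting (0, 1/2) gives ∇L = (0, 0), so (0, 1/2) is indeed a critical point.
The Hessian of L is constant: H = [[6, -4], [-4, 8]].
det(H) = 6·8 − (-4)² = 32.
det(H) > 0 and tr(H) = 14 > 0, so H is positive definite and the point is a local minimum.

local minimum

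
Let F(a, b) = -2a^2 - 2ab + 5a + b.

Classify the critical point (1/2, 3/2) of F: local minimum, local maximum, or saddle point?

saddle point

The Hessian of F is constant: H = [[-4, -2], [-2, 0]].
det(H) = (-4)·0 − (-2)² = -4.
Since det(H) < 0, H is indefinite and the critical point is a saddle point.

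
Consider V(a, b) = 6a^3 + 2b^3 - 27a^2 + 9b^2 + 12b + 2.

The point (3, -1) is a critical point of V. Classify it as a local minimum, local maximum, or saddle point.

local minimum

The mixed partial ∂²V/∂a∂b is 0, so the Hessian at any point is diag(V_aa, V_bb) = diag(18(2a - 3), 6(2b + 3)).
At (3, -1): H = diag(54, 6).
Both eigenvalues are positive, so H is positive definite: a local minimum.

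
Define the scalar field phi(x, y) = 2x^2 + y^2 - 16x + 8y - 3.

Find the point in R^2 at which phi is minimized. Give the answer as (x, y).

(4, -4)

phi(x,y) separates as P(x) + Q(y) − 3, so its minimum is min P + min Q − 3.
P'(x) = 4x - 16 vanishes at x ∈ {4}; Q'(y) = 2y + 8 vanishes at y ∈ {-4}.
Local minima of P (where P''>0): P(4)=-32. Local minima of Q: Q(-4)=-16.
So the global minimum of phi is P(4) + Q(-4) − 3 = -32 − 16 − 3 = -51, attained at (4, -4).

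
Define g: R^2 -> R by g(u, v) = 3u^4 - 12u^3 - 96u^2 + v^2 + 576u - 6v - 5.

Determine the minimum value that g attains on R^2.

-2318

g(u,v) separates as P(u) + Q(v) − 5, so its minimum is min P + min Q − 5.
P'(u) = 12(u - 4)(u - 3)(u + 4) vanishes at u ∈ {-4, 3, 4}; Q'(v) = 2v - 6 vanishes at v ∈ {3}.
Local minima of P (where P''>0): P(-4)=-2304, P(4)=768. Local minima of Q: Q(3)=-9.
So the global minimum of g is P(-4) + Q(3) − 5 = -2304 − 9 − 5 = -2318, attained at (-4, 3).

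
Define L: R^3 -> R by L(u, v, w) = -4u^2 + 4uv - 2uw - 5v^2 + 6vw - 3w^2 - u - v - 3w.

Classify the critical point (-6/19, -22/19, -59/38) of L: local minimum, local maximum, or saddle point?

local maximum

The Hessian is constant: H = [[-8, 4, -2], [4, -10, 6], [-2, 6, -6]].
Leading principal minors: Δ₁ = -8, Δ₂ = 64, Δ₃ = -152.
The minors alternate sign starting negative (−, +, −), so H is negative definite: a local maximum.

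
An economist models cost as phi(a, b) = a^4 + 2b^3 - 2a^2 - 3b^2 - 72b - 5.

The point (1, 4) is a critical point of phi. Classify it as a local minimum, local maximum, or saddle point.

local minimum

The mixed partial ∂²phi/∂a∂b is 0, so the Hessian at any point is diag(phi_aa, phi_bb) = diag(4(3a^2 - 1), 6(2b - 1)).
At (1, 4): H = diag(8, 42).
Both eigenvalues are positive, so H is positive definite: a local minimum.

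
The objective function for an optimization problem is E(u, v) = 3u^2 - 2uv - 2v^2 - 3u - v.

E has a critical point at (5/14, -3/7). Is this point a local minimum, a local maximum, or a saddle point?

saddle point

The Hessian of E is constant: H = [[6, -2], [-2, -4]].
det(H) = 6·(-4) − (-2)² = -28.
Since det(H) < 0, H is indefinite and the critical point is a saddle point.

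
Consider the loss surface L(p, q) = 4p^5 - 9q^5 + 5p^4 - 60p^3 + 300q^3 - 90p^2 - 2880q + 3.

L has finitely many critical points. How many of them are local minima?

L separates as a function of p plus a function of q, so ∇L=0 decouples.
∂L/∂p = 20p(p - 3)(p + 1)(p + 3) = 0 at p ∈ {-3, -1, 0, 3}; ∂L/∂q = -45(q - 4)(q - 2)(q + 2)(q + 4) = 0 at q ∈ {-4, -2, 2, 4}.
The Hessian is diagonal: diag(L_pp, L_qq). Second derivatives: L_pp(-3)=-720, L_pp(-1)=160, L_pp(0)=-180, L_pp(3)=1440; L_qq(-4)=4320, L_qq(-2)=-2160, L_qq(2)=2160, L_qq(4)=-4320.
Local minima occur where both diagonal entries positive: (-1, -4), (-1, 2), (3, -4), (3, 2). Count: 4.

4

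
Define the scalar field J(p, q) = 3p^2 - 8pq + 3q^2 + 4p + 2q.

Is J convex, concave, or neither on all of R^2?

J is quadratic, so its Hessian is the constant matrix H = [[6, -8], [-8, 6]].
det(H) = -28, tr(H) = 12.
det(H) < 0, so H is indefinite: neither convex nor concave.

neither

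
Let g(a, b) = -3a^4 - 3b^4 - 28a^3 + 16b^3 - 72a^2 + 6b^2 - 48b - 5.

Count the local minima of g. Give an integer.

1

g separates as a function of a plus a function of b, so ∇g=0 decouples.
∂g/∂a = -12a(a + 3)(a + 4) = 0 at a ∈ {-4, -3, 0}; ∂g/∂b = -12(b - 4)(b - 1)(b + 1) = 0 at b ∈ {-1, 1, 4}.
The Hessian is diagonal: diag(g_aa, g_bb). Second derivatives: g_aa(-4)=-48, g_aa(-3)=36, g_aa(0)=-144; g_bb(-1)=-120, g_bb(1)=72, g_bb(4)=-180.
Local minima occur where both diagonal entries positive: (-3, 1). Count: 1.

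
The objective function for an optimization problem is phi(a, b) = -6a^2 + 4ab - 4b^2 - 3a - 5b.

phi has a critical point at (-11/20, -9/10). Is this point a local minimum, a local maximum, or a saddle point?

The Hessian of phi is constant: H = [[-12, 4], [4, -8]].
det(H) = (-12)·(-8) − 4² = 80.
det(H) > 0 and tr(H) = -20 < 0, so H is negative definite and the point is a local maximum.

local maximum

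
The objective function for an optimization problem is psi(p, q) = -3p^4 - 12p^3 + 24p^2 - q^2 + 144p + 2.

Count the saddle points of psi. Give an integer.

1

psi separates as a function of p plus a function of q, so ∇psi=0 decouples.
∂psi/∂p = -12(p - 2)(p + 2)(p + 3) = 0 at p ∈ {-3, -2, 2}; ∂psi/∂q = -2q = 0 at q ∈ {0}.
The Hessian is diagonal: diag(psi_pp, psi_qq). Second derivatives: psi_pp(-3)=-60, psi_pp(-2)=48, psi_pp(2)=-240; psi_qq(0)=-2.
Saddle points occur where the two diagonal entries have opposite signs: (-2, 0). Count: 1.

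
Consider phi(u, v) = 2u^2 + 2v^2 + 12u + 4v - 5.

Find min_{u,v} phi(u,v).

-25

phi(u,v) separates as P(u) + Q(v) − 5, so its minimum is min P + min Q − 5.
P'(u) = 4u + 12 vanishes at u ∈ {-3}; Q'(v) = 4v + 4 vanishes at v ∈ {-1}.
Local minima of P (where P''>0): P(-3)=-18. Local minima of Q: Q(-1)=-2.
So the global minimum of phi is P(-3) + Q(-1) − 5 = -18 − 2 − 5 = -25, attained at (-3, -1).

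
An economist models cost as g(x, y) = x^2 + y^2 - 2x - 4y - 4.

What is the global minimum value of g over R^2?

g(x,y) separates as P(x) + Q(y) − 4, so its minimum is min P + min Q − 4.
P'(x) = 2x - 2 vanishes at x ∈ {1}; Q'(y) = 2y - 4 vanishes at y ∈ {2}.
Local minima of P (where P''>0): P(1)=-1. Local minima of Q: Q(2)=-4.
So the global minimum of g is P(1) + Q(2) − 4 = -1 − 4 − 4 = -9, attained at (1, 2).

-9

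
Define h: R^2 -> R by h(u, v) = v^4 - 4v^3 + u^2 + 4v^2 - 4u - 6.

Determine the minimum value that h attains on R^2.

-10

h(u,v) separates as P(u) + Q(v) − 6, so its minimum is min P + min Q − 6.
P'(u) = 2u - 4 vanishes at u ∈ {2}; Q'(v) = 4v(v - 2)(v - 1) vanishes at v ∈ {0, 1, 2}.
Local minima of P (where P''>0): P(2)=-4. Local minima of Q: Q(0)=0, Q(2)=0.
So the global minimum of h is P(2) + Q(0) − 6 = -4 + 0 − 6 = -10, attained at (2, 0).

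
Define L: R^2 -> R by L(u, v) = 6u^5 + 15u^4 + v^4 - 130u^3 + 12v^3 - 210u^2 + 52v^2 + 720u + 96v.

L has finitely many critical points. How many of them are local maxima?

L separates as a function of u plus a function of v, so ∇L=0 decouples.
∂L/∂u = 30(u - 3)(u - 1)(u + 2)(u + 4) = 0 at u ∈ {-4, -2, 1, 3}; ∂L/∂v = 4(v + 2)(v + 3)(v + 4) = 0 at v ∈ {-4, -3, -2}.
The Hessian is diagonal: diag(L_uu, L_vv). Second derivatives: L_uu(-4)=-2100, L_uu(-2)=900, L_uu(1)=-900, L_uu(3)=2100; L_vv(-4)=8, L_vv(-3)=-4, L_vv(-2)=8.
Local maxima occur where both diagonal entries negative: (-4, -3), (1, -3). Count: 2.

2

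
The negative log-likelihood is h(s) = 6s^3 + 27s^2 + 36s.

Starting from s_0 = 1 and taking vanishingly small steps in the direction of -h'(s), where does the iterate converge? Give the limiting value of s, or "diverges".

h'(s) = 18(s + 1)(s + 2), so h'(1) = 108.
Gradient descent moves in the -h' direction, i.e. s is decreasing.
The nearest critical point in that direction is s = -1, where h'' = 18 > 0 (a local minimum). The iterate converges there.

-1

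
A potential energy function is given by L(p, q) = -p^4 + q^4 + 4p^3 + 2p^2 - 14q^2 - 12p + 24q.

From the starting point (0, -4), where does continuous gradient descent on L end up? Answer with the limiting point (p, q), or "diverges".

(1, -3)

L is separable, so gradient descent decouples: p follows -∂L/∂p, q follows -∂L/∂q.
∂L/∂p = -4(p - 3)(p - 1)(p + 1); at p=0 this is -12, so p increases.
∂L/∂q = 4(q - 2)(q - 1)(q + 3); at q=-4 this is -120, so q increases.
p converges to its nearest critical value 1 (a local min of the p-part); q converges to -3. The iterate converges to (1, -3).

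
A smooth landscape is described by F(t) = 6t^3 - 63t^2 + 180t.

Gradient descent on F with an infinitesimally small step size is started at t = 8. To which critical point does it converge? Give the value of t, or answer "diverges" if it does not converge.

F'(t) = 18(t - 5)(t - 2), so F'(8) = 324.
Gradient descent moves in the -F' direction, i.e. t is decreasing.
The nearest critical point in that direction is t = 5, where F'' = 54 > 0 (a local minimum). The iterate converges there.

5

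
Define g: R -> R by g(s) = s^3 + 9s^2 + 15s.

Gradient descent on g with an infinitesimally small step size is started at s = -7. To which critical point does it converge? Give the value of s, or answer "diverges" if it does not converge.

diverges

g'(s) = 3(s + 1)(s + 5), so g'(-7) = 36.
Gradient descent moves in the -g' direction, i.e. s is decreasing.
There is no critical point below s=-7, and g' keeps the same sign, so the iterate runs off to −∞.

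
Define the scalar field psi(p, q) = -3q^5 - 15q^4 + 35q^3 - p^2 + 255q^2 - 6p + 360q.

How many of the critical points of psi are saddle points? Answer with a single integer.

psi separates as a function of p plus a function of q, so ∇psi=0 decouples.
∂psi/∂p = -2(p + 3) = 0 at p ∈ {-3}; ∂psi/∂q = -15(q - 3)(q + 1)(q + 2)(q + 4) = 0 at q ∈ {-4, -2, -1, 3}.
The Hessian is diagonal: diag(psi_pp, psi_qq). Second derivatives: psi_pp(-3)=-2; psi_qq(-4)=630, psi_qq(-2)=-150, psi_qq(-1)=180, psi_qq(3)=-2100.
Saddle points occur where the two diagonal entries have opposite signs: (-3, -4), (-3, -1). Count: 2.

2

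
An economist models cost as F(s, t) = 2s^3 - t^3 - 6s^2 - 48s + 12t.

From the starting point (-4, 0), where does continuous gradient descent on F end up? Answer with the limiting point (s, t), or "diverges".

F is separable, so gradient descent decouples: s follows -∂F/∂s, t follows -∂F/∂t.
∂F/∂s = 6(s - 4)(s + 2); at s=-4 this is 96, so s decreases.
∂F/∂t = -3(t - 2)(t + 2); at t=0 this is 12, so t decreases.
The s-coordinate has no critical point in that direction and runs off to infinity.

diverges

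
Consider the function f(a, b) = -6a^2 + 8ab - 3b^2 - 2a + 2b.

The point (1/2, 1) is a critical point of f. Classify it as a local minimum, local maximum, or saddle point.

local maximum

The Hessian of f is constant: H = [[-12, 8], [8, -6]].
det(H) = (-12)·(-6) − 8² = 8.
det(H) > 0 and tr(H) = -18 < 0, so H is negative definite and the point is a local maximum.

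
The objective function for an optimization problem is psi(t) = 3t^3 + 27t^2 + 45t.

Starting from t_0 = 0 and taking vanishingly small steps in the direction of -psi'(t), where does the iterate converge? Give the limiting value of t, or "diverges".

psi'(t) = 9(t + 1)(t + 5), so psi'(0) = 45.
Gradient descent moves in the -psi' direction, i.e. t is decreasing.
The nearest critical point in that direction is t = -1, where psi'' = 36 > 0 (a local minimum). The iterate converges there.

-1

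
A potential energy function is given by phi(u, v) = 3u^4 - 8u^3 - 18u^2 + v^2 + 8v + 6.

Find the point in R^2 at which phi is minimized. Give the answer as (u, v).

phi(u,v) separates as P(u) + Q(v) + 6, so its minimum is min P + min Q + 6.
P'(u) = 12u(u - 3)(u + 1) vanishes at u ∈ {-1, 0, 3}; Q'(v) = 2v + 8 vanishes at v ∈ {-4}.
Local minima of P (where P''>0): P(-1)=-7, P(3)=-135. Local minima of Q: Q(-4)=-16.
So the global minimum of phi is P(3) + Q(-4) + 6 = -135 − 16 + 6 = -145, attained at (3, -4).

(3, -4)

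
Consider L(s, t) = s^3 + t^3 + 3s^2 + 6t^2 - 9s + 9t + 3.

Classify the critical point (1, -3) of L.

The mixed partial ∂²L/∂s∂t is 0, so the Hessian at any point is diag(L_ss, L_tt) = diag(6(s + 1), 6(t + 2)).
At (1, -3): H = diag(12, -6).
The eigenvalues have opposite signs, so H is indefinite: a saddle point.

saddle point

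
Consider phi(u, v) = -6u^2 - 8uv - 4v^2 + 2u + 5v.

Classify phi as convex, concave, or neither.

concave

phi is quadratic, so its Hessian is the constant matrix H = [[-12, -8], [-8, -8]].
det(H) = 32, tr(H) = -20.
det(H) > 0 and tr(H) < 0, so H is negative definite everywhere: concave.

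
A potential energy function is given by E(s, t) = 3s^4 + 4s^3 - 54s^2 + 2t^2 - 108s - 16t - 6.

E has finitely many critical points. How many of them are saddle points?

1

E separates as a function of s plus a function of t, so ∇E=0 decouples.
∂E/∂s = 12(s - 3)(s + 1)(s + 3) = 0 at s ∈ {-3, -1, 3}; ∂E/∂t = 4(t - 4) = 0 at t ∈ {4}.
The Hessian is diagonal: diag(E_ss, E_tt). Second derivatives: E_ss(-3)=144, E_ss(-1)=-96, E_ss(3)=288; E_tt(4)=4.
Saddle points occur where the two diagonal entries have opposite signs: (-1, 4). Count: 1.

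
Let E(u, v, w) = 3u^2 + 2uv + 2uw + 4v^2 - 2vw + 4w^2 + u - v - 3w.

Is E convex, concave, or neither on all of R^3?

convex

E is quadratic, so its Hessian is the constant matrix H = [[6, 2, 2], [2, 8, -2], [2, -2, 8]].
Leading principal minors: 6, 44, 280.
All positive ⇒ H ≻ 0 ⇒ convex.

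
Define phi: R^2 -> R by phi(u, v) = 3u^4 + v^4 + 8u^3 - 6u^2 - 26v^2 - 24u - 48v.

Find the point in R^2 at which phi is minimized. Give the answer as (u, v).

(1, 4)

phi(u,v) separates as P(u) + Q(v), so its minimum is min P + min Q.
P'(u) = 12(u - 1)(u + 1)(u + 2) vanishes at u ∈ {-2, -1, 1}; Q'(v) = 4(v - 4)(v + 1)(v + 3) vanishes at v ∈ {-3, -1, 4}.
Local minima of P (where P''>0): P(-2)=8, P(1)=-19. Local minima of Q: Q(-3)=-9, Q(4)=-352.
So the global minimum of phi is P(1) + Q(4) = -19 − 352 = -371, attained at (1, 4).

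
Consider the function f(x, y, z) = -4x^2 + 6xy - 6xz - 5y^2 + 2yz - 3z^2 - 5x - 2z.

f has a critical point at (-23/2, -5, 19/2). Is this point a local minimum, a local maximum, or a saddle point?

local maximum

The Hessian is constant: H = [[-8, 6, -6], [6, -10, 2], [-6, 2, -6]].
Leading principal minors: Δ₁ = -8, Δ₂ = 44, Δ₃ = -16.
The minors alternate sign starting negative (−, +, −), so H is negative definite: a local maximum.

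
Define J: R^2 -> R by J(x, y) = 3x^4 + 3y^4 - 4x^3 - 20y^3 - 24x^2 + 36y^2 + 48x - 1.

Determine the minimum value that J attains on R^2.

J(x,y) separates as P(x) + Q(y) − 1, so its minimum is min P + min Q − 1.
P'(x) = 12(x - 2)(x - 1)(x + 2) vanishes at x ∈ {-2, 1, 2}; Q'(y) = 12y(y - 3)(y - 2) vanishes at y ∈ {0, 2, 3}.
Local minima of P (where P''>0): P(-2)=-112, P(2)=16. Local minima of Q: Q(0)=0, Q(3)=27.
So the global minimum of J is P(-2) + Q(0) − 1 = -112 + 0 − 1 = -113, attained at (-2, 0).

-113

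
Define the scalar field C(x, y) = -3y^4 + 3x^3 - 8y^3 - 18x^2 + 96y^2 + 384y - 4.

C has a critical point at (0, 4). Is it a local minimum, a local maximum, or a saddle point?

local maximum

The mixed partial ∂²C/∂x∂y is 0, so the Hessian at any point is diag(C_xx, C_yy) = diag(18(x - 2), 12(-3y^2 - 4y + 16)).
At (0, 4): H = diag(-36, -576).
Both eigenvalues are negative, so H is negative definite: a local maximum.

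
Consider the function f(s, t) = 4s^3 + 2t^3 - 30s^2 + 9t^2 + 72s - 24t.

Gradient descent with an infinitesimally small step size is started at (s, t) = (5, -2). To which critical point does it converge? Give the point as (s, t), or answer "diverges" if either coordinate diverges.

(3, 1)

f is separable, so gradient descent decouples: s follows -∂f/∂s, t follows -∂f/∂t.
∂f/∂s = 12(s - 3)(s - 2); at s=5 this is 72, so s decreases.
∂f/∂t = 6(t - 1)(t + 4); at t=-2 this is -36, so t increases.
s converges to its nearest critical value 3 (a local min of the s-part); t converges to 1. The iterate converges to (3, 1).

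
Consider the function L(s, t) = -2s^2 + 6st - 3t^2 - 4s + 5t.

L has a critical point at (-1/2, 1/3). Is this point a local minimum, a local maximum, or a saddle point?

The Hessian of L is constant: H = [[-4, 6], [6, -6]].
det(H) = (-4)·(-6) − 6² = -12.
Since det(H) < 0, H is indefinite and the critical point is a saddle point.

saddle point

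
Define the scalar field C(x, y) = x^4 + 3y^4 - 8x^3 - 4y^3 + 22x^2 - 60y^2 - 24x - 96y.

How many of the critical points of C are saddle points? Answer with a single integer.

4

C separates as a function of x plus a function of y, so ∇C=0 decouples.
∂C/∂x = 4(x - 3)(x - 2)(x - 1) = 0 at x ∈ {1, 2, 3}; ∂C/∂y = 12(y - 4)(y + 1)(y + 2) = 0 at y ∈ {-2, -1, 4}.
The Hessian is diagonal: diag(C_xx, C_yy). Second derivatives: C_xx(1)=8, C_xx(2)=-4, C_xx(3)=8; C_yy(-2)=72, C_yy(-1)=-60, C_yy(4)=360.
Saddle points occur where the two diagonal entries have opposite signs: (1, -1), (2, -2), (2, 4), (3, -1). Count: 4.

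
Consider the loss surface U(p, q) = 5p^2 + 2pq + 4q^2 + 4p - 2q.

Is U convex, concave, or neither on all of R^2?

U is quadratic, so its Hessian is the constant matrix H = [[10, 2], [2, 8]].
det(H) = 76, tr(H) = 18.
det(H) > 0 and tr(H) > 0, so H is positive definite everywhere: convex.

convex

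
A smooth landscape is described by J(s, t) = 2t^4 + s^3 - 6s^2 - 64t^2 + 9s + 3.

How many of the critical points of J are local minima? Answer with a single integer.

J separates as a function of s plus a function of t, so ∇J=0 decouples.
∂J/∂s = 3(s - 3)(s - 1) = 0 at s ∈ {1, 3}; ∂J/∂t = 8t(t - 4)(t + 4) = 0 at t ∈ {-4, 0, 4}.
The Hessian is diagonal: diag(J_ss, J_tt). Second derivatives: J_ss(1)=-6, J_ss(3)=6; J_tt(-4)=256, J_tt(0)=-128, J_tt(4)=256.
Local minima occur where both diagonal entries positive: (3, -4), (3, 4). Count: 2.

2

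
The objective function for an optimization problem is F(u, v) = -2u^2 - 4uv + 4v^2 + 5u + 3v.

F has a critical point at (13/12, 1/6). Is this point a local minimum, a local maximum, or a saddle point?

saddle point

The Hessian of F is constant: H = [[-4, -4], [-4, 8]].
det(H) = (-4)·8 − (-4)² = -48.
Since det(H) < 0, H is indefinite and the critical point is a saddle point.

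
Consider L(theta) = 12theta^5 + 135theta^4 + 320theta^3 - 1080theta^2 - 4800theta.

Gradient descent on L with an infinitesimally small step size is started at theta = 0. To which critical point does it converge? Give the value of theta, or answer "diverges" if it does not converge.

L'(theta) = 60(theta - 2)(theta + 2)(theta + 4)(theta + 5), so L'(0) = -4800.
Gradient descent moves in the -L' direction, i.e. theta is increasing.
The nearest critical point in that direction is theta = 2, where L'' = 10080 > 0 (a local minimum). The iterate converges there.

2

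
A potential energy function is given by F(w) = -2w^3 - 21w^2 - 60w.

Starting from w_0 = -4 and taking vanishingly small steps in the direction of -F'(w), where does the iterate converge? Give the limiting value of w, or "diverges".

-5

F'(w) = -6(w + 2)(w + 5), so F'(-4) = 12.
Gradient descent moves in the -F' direction, i.e. w is decreasing.
The nearest critical point in that direction is w = -5, where F'' = 18 > 0 (a local minimum). The iterate converges there.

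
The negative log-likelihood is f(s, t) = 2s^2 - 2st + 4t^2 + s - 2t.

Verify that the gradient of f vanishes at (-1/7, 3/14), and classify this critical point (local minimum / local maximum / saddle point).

∇f = (4s - 2t + 1, -2s + 8t - 2); substituting (-1/7, 3/14) gives ∇f = (0, 0), so (-1/7, 3/14) is indeed a critical point.
The Hessian of f is constant: H = [[4, -2], [-2, 8]].
det(H) = 4·8 − (-2)² = 28.
det(H) > 0 and tr(H) = 12 > 0, so H is positive definite and the point is a local minimum.

local minimum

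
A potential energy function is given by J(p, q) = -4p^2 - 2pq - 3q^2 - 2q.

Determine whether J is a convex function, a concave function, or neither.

concave

J is quadratic, so its Hessian is the constant matrix H = [[-8, -2], [-2, -6]].
det(H) = 44, tr(H) = -14.
det(H) > 0 and tr(H) < 0, so H is negative definite everywhere: concave.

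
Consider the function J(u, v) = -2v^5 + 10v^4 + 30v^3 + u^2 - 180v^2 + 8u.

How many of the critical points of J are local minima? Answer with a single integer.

J separates as a function of u plus a function of v, so ∇J=0 decouples.
∂J/∂u = 2(u + 4) = 0 at u ∈ {-4}; ∂J/∂v = -10v(v - 4)(v - 3)(v + 3) = 0 at v ∈ {-3, 0, 3, 4}.
The Hessian is diagonal: diag(J_uu, J_vv). Second derivatives: J_uu(-4)=2; J_vv(-3)=1260, J_vv(0)=-360, J_vv(3)=180, J_vv(4)=-280.
Local minima occur where both diagonal entries positive: (-4, -3), (-4, 3). Count: 2.

2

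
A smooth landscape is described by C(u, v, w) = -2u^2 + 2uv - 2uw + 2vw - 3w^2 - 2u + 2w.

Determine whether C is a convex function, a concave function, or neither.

neither

C is quadratic, so its Hessian is the constant matrix H = [[-4, 2, -2], [2, 0, 2], [-2, 2, -6]].
Leading principal minors: -4, -4, 24.
Neither pattern holds ⇒ H is indefinite ⇒ neither convex nor concave.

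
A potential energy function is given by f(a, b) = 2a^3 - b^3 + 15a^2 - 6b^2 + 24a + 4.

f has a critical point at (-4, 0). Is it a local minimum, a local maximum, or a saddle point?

local maximum

The mixed partial ∂²f/∂a∂b is 0, so the Hessian at any point is diag(f_aa, f_bb) = diag(6(2a + 5), -6(b + 2)).
At (-4, 0): H = diag(-18, -12).
Both eigenvalues are negative, so H is negative definite: a local maximum.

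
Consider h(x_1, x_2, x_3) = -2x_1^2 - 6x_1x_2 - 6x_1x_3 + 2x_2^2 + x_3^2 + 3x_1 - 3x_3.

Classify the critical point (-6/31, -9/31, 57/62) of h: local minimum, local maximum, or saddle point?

saddle point

The Hessian is constant: H = [[-4, -6, -6], [-6, 4, 0], [-6, 0, 2]].
Leading principal minors: Δ₁ = -4, Δ₂ = -52, Δ₃ = -248.
The minors fit neither the all-positive nor the alternating-sign pattern, so H is indefinite: a saddle point.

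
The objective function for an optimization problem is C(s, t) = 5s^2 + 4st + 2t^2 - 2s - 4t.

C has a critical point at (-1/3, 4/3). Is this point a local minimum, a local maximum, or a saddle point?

The Hessian of C is constant: H = [[10, 4], [4, 4]].
det(H) = 10·4 − 4² = 24.
det(H) > 0 and tr(H) = 14 > 0, so H is positive definite and the point is a local minimum.

local minimum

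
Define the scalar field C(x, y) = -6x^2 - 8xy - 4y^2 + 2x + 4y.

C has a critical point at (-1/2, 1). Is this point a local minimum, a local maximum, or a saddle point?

local maximum

The Hessian of C is constant: H = [[-12, -8], [-8, -8]].
det(H) = (-12)·(-8) − (-8)² = 32.
det(H) > 0 and tr(H) = -20 < 0, so H is negative definite and the point is a local maximum.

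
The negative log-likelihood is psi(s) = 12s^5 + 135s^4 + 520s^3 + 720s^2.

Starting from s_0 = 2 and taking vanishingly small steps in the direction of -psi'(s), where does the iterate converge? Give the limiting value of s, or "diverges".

0

psi'(s) = 60s(s + 2)(s + 3)(s + 4), so psi'(2) = 14400.
Gradient descent moves in the -psi' direction, i.e. s is decreasing.
The nearest critical point in that direction is s = 0, where psi'' = 1440 > 0 (a local minimum). The iterate converges there.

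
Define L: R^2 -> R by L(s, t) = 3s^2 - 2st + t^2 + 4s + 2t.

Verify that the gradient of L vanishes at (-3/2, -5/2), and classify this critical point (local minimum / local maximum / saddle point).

local minimum

∇L = (6s - 2t + 4, -2s + 2t + 2); substituting (-3/2, -5/2) gives ∇L = (0, 0), so (-3/2, -5/2) is indeed a critical point.
The Hessian of L is constant: H = [[6, -2], [-2, 2]].
det(H) = 6·2 − (-2)² = 8.
det(H) > 0 and tr(H) = 8 > 0, so H is positive definite and the point is a local minimum.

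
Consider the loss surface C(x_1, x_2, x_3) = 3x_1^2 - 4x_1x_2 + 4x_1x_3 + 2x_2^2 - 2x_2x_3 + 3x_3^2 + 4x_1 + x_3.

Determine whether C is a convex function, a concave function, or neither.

C is quadratic, so its Hessian is the constant matrix H = [[6, -4, 4], [-4, 4, -2], [4, -2, 6]].
Leading principal minors: 6, 8, 24.
All positive ⇒ H ≻ 0 ⇒ convex.

convex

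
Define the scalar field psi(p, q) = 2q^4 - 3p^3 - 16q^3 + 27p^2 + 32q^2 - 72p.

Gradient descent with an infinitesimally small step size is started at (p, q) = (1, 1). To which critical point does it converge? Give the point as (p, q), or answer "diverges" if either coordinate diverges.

psi is separable, so gradient descent decouples: p follows -∂psi/∂p, q follows -∂psi/∂q.
∂psi/∂p = -9(p - 4)(p - 2); at p=1 this is -27, so p increases.
∂psi/∂q = 8q(q - 4)(q - 2); at q=1 this is 24, so q decreases.
p converges to its nearest critical value 2 (a local min of the p-part); q converges to 0. The iterate converges to (2, 0).

(2, 0)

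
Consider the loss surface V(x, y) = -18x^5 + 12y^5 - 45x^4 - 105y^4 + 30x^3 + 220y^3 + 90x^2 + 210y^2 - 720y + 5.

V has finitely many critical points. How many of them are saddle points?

V separates as a function of x plus a function of y, so ∇V=0 decouples.
∂V/∂x = -90x(x - 1)(x + 1)(x + 2) = 0 at x ∈ {-2, -1, 0, 1}; ∂V/∂y = 60(y - 4)(y - 3)(y - 1)(y + 1) = 0 at y ∈ {-1, 1, 3, 4}.
The Hessian is diagonal: diag(V_xx, V_yy). Second derivatives: V_xx(-2)=540, V_xx(-1)=-180, V_xx(0)=180, V_xx(1)=-540; V_yy(-1)=-2400, V_yy(1)=720, V_yy(3)=-480, V_yy(4)=900.
Saddle points occur where the two diagonal entries have opposite signs: (-2, -1), (-2, 3), (-1, 1), (-1, 4), (0, -1), (0, 3), (1, 1), (1, 4). Count: 8.

8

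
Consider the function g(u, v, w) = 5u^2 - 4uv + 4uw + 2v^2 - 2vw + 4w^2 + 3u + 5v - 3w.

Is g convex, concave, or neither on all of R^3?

convex

g is quadratic, so its Hessian is the constant matrix H = [[10, -4, 4], [-4, 4, -2], [4, -2, 8]].
Leading principal minors: 10, 24, 152.
All positive ⇒ H ≻ 0 ⇒ convex.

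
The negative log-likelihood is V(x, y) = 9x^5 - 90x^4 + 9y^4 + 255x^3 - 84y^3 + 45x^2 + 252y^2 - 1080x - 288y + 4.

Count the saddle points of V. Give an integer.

6

V separates as a function of x plus a function of y, so ∇V=0 decouples.
∂V/∂x = 45(x - 4)(x - 3)(x - 2)(x + 1) = 0 at x ∈ {-1, 2, 3, 4}; ∂V/∂y = 36(y - 4)(y - 2)(y - 1) = 0 at y ∈ {1, 2, 4}.
The Hessian is diagonal: diag(V_xx, V_yy). Second derivatives: V_xx(-1)=-2700, V_xx(2)=270, V_xx(3)=-180, V_xx(4)=450; V_yy(1)=108, V_yy(2)=-72, V_yy(4)=216.
Saddle points occur where the two diagonal entries have opposite signs: (-1, 1), (-1, 4), (2, 2), (3, 1), (3, 4), (4, 2). Count: 6.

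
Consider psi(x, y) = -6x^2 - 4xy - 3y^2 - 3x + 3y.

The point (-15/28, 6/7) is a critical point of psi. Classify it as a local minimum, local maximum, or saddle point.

local maximum

The Hessian of psi is constant: H = [[-12, -4], [-4, -6]].
det(H) = (-12)·(-6) − (-4)² = 56.
det(H) > 0 and tr(H) = -18 < 0, so H is negative definite and the point is a local maximum.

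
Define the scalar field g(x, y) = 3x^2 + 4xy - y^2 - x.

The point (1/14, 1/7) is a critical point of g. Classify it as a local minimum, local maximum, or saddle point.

The Hessian of g is constant: H = [[6, 4], [4, -2]].
det(H) = 6·(-2) − 4² = -28.
Since det(H) < 0, H is indefinite and the critical point is a saddle point.

saddle point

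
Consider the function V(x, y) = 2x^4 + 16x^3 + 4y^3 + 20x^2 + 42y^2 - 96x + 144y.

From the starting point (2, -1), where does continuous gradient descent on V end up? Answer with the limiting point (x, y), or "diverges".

V is separable, so gradient descent decouples: x follows -∂V/∂x, y follows -∂V/∂y.
∂V/∂x = 8(x - 1)(x + 3)(x + 4); at x=2 this is 240, so x decreases.
∂V/∂y = 12(y + 3)(y + 4); at y=-1 this is 72, so y decreases.
x converges to its nearest critical value 1 (a local min of the x-part); y converges to -3. The iterate converges to (1, -3).

(1, -3)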